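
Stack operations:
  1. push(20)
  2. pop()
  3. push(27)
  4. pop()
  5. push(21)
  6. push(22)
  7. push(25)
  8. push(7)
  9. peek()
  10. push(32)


push(20) -> [20]
pop()->20, []
push(27) -> [27]
pop()->27, []
push(21) -> [21]
push(22) -> [21, 22]
push(25) -> [21, 22, 25]
push(7) -> [21, 22, 25, 7]
peek()->7
push(32) -> [21, 22, 25, 7, 32]

Final stack: [21, 22, 25, 7, 32]


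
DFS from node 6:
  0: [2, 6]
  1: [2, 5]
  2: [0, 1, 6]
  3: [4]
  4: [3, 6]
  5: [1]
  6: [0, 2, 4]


Visit 6, push [4, 2, 0]
Visit 0, push [2]
Visit 2, push [1]
Visit 1, push [5]
Visit 5, push []
Visit 4, push [3]
Visit 3, push []

DFS order: [6, 0, 2, 1, 5, 4, 3]


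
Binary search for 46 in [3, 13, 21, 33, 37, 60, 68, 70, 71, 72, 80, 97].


Step 1: lo=0, hi=11, mid=5, val=60
Step 2: lo=0, hi=4, mid=2, val=21
Step 3: lo=3, hi=4, mid=3, val=33
Step 4: lo=4, hi=4, mid=4, val=37

Not found


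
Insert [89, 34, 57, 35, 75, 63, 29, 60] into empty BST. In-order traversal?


Insert 89: root
Insert 34: L from 89
Insert 57: L from 89 -> R from 34
Insert 35: L from 89 -> R from 34 -> L from 57
Insert 75: L from 89 -> R from 34 -> R from 57
Insert 63: L from 89 -> R from 34 -> R from 57 -> L from 75
Insert 29: L from 89 -> L from 34
Insert 60: L from 89 -> R from 34 -> R from 57 -> L from 75 -> L from 63

In-order: [29, 34, 35, 57, 60, 63, 75, 89]


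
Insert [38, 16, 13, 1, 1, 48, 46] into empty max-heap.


Insert 38: [38]
Insert 16: [38, 16]
Insert 13: [38, 16, 13]
Insert 1: [38, 16, 13, 1]
Insert 1: [38, 16, 13, 1, 1]
Insert 48: [48, 16, 38, 1, 1, 13]
Insert 46: [48, 16, 46, 1, 1, 13, 38]

Final heap: [48, 16, 46, 1, 1, 13, 38]


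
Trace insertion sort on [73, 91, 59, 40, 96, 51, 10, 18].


Initial: [73, 91, 59, 40, 96, 51, 10, 18]
Insert 91: [73, 91, 59, 40, 96, 51, 10, 18]
Insert 59: [59, 73, 91, 40, 96, 51, 10, 18]
Insert 40: [40, 59, 73, 91, 96, 51, 10, 18]
Insert 96: [40, 59, 73, 91, 96, 51, 10, 18]
Insert 51: [40, 51, 59, 73, 91, 96, 10, 18]
Insert 10: [10, 40, 51, 59, 73, 91, 96, 18]
Insert 18: [10, 18, 40, 51, 59, 73, 91, 96]

Sorted: [10, 18, 40, 51, 59, 73, 91, 96]


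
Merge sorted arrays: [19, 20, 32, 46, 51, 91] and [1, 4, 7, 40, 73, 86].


Take 1 from B
Take 4 from B
Take 7 from B
Take 19 from A
Take 20 from A
Take 32 from A
Take 40 from B
Take 46 from A
Take 51 from A
Take 73 from B
Take 86 from B

Merged: [1, 4, 7, 19, 20, 32, 40, 46, 51, 73, 86, 91]


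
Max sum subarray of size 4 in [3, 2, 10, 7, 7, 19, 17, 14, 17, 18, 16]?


[0:4]: 22
[1:5]: 26
[2:6]: 43
[3:7]: 50
[4:8]: 57
[5:9]: 67
[6:10]: 66
[7:11]: 65

Max: 67 at [5:9]


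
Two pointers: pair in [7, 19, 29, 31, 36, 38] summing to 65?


lo=0(7)+hi=5(38)=45
lo=1(19)+hi=5(38)=57
lo=2(29)+hi=5(38)=67
lo=2(29)+hi=4(36)=65

Yes: 29+36=65


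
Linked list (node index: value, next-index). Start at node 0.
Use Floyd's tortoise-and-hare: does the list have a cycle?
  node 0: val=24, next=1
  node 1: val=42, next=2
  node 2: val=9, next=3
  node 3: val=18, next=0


Floyd's tortoise (slow, +1) and hare (fast, +2):
  init: slow=0, fast=0
  step 1: slow=1, fast=2
  step 2: slow=2, fast=0
  step 3: slow=3, fast=2
  step 4: slow=0, fast=0
  slow == fast at node 0: cycle detected

Cycle: yes


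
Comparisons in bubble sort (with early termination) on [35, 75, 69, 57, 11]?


Algorithm: bubble sort (with early termination)
Input: [35, 75, 69, 57, 11]
Sorted: [11, 35, 57, 69, 75]

10


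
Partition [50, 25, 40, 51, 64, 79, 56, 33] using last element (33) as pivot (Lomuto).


Pivot: 33
  25 <= 33: swap -> [25, 50, 40, 51, 64, 79, 56, 33]
Place pivot at 1: [25, 33, 40, 51, 64, 79, 56, 50]

Partitioned: [25, 33, 40, 51, 64, 79, 56, 50]


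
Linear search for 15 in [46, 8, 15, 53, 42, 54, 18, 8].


i=0: 46!=15
i=1: 8!=15
i=2: 15==15 found!

Found at 2, 3 comps


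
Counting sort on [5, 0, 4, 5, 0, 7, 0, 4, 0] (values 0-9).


Input: [5, 0, 4, 5, 0, 7, 0, 4, 0]
Counts: [4, 0, 0, 0, 2, 2, 0, 1, 0, 0]

Sorted: [0, 0, 0, 0, 4, 4, 5, 5, 7]


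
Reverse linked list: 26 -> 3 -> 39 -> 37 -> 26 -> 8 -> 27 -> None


Step 1: curr=26, set curr.next=prev(None) | reversed so far: 26
Step 2: curr=3, set curr.next=prev(26) | reversed so far: 3 -> 26
Step 3: curr=39, set curr.next=prev(3) | reversed so far: 39 -> 3 -> 26
Step 4: curr=37, set curr.next=prev(39) | reversed so far: 37 -> 39 -> 3 -> 26
Step 5: curr=26, set curr.next=prev(37) | reversed so far: 26 -> 37 -> 39 -> 3 -> 26
Step 6: curr=8, set curr.next=prev(26) | reversed so far: 8 -> 26 -> 37 -> 39 -> 3 -> 26
Step 7: curr=27, set curr.next=prev(8) | reversed so far: 27 -> 8 -> 26 -> 37 -> 39 -> 3 -> 26

27 -> 8 -> 26 -> 37 -> 39 -> 3 -> 26 -> None


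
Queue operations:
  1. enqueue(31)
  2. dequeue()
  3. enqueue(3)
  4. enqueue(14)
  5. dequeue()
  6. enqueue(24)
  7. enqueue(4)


enqueue(31) -> [31]
dequeue()->31, []
enqueue(3) -> [3]
enqueue(14) -> [3, 14]
dequeue()->3, [14]
enqueue(24) -> [14, 24]
enqueue(4) -> [14, 24, 4]

Final queue: [14, 24, 4]


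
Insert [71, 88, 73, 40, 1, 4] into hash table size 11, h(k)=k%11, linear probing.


Insert 71: h=5 -> slot 5
Insert 88: h=0 -> slot 0
Insert 73: h=7 -> slot 7
Insert 40: h=7, 1 probes -> slot 8
Insert 1: h=1 -> slot 1
Insert 4: h=4 -> slot 4

Table: [88, 1, None, None, 4, 71, None, 73, 40, None, None]


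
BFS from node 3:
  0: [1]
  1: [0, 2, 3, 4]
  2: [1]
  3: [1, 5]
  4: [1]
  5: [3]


Visit 3, enqueue [1, 5]
Visit 1, enqueue [0, 2, 4]
Visit 5, enqueue []
Visit 0, enqueue []
Visit 2, enqueue []
Visit 4, enqueue []

BFS order: [3, 1, 5, 0, 2, 4]


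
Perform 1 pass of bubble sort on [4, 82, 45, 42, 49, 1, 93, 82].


Initial: [4, 82, 45, 42, 49, 1, 93, 82]
Pass 1: [4, 45, 42, 49, 1, 82, 82, 93] (5 swaps)

After 1 pass: [4, 45, 42, 49, 1, 82, 82, 93]


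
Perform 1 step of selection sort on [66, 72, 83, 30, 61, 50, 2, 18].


Initial: [66, 72, 83, 30, 61, 50, 2, 18]
Step 1: min=2 at 6
  Swap: [2, 72, 83, 30, 61, 50, 66, 18]

After 1 step: [2, 72, 83, 30, 61, 50, 66, 18]


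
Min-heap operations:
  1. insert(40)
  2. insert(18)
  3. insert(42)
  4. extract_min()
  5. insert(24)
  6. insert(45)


insert(40) -> [40]
insert(18) -> [18, 40]
insert(42) -> [18, 40, 42]
extract_min()->18, [40, 42]
insert(24) -> [24, 42, 40]
insert(45) -> [24, 42, 40, 45]

Final heap: [24, 42, 40, 45]


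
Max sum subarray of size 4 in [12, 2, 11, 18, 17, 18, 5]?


[0:4]: 43
[1:5]: 48
[2:6]: 64
[3:7]: 58

Max: 64 at [2:6]


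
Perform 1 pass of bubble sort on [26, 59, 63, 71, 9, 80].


Initial: [26, 59, 63, 71, 9, 80]
Pass 1: [26, 59, 63, 9, 71, 80] (1 swaps)

After 1 pass: [26, 59, 63, 9, 71, 80]


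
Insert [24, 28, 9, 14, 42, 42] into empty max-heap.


Insert 24: [24]
Insert 28: [28, 24]
Insert 9: [28, 24, 9]
Insert 14: [28, 24, 9, 14]
Insert 42: [42, 28, 9, 14, 24]
Insert 42: [42, 28, 42, 14, 24, 9]

Final heap: [42, 28, 42, 14, 24, 9]


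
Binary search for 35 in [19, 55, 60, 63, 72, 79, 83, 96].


Step 1: lo=0, hi=7, mid=3, val=63
Step 2: lo=0, hi=2, mid=1, val=55
Step 3: lo=0, hi=0, mid=0, val=19

Not found


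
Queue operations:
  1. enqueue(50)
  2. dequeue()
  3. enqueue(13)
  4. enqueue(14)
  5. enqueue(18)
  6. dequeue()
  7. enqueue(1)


enqueue(50) -> [50]
dequeue()->50, []
enqueue(13) -> [13]
enqueue(14) -> [13, 14]
enqueue(18) -> [13, 14, 18]
dequeue()->13, [14, 18]
enqueue(1) -> [14, 18, 1]

Final queue: [14, 18, 1]


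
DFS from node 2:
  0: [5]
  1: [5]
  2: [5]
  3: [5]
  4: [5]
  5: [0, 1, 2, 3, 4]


Visit 2, push [5]
Visit 5, push [4, 3, 1, 0]
Visit 0, push []
Visit 1, push []
Visit 3, push []
Visit 4, push []

DFS order: [2, 5, 0, 1, 3, 4]


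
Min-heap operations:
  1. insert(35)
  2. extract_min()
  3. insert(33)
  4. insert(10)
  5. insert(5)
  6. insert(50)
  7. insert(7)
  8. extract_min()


insert(35) -> [35]
extract_min()->35, []
insert(33) -> [33]
insert(10) -> [10, 33]
insert(5) -> [5, 33, 10]
insert(50) -> [5, 33, 10, 50]
insert(7) -> [5, 7, 10, 50, 33]
extract_min()->5, [7, 33, 10, 50]

Final heap: [7, 33, 10, 50]


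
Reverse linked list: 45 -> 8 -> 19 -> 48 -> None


Step 1: curr=45, set curr.next=prev(None) | reversed so far: 45
Step 2: curr=8, set curr.next=prev(45) | reversed so far: 8 -> 45
Step 3: curr=19, set curr.next=prev(8) | reversed so far: 19 -> 8 -> 45
Step 4: curr=48, set curr.next=prev(19) | reversed so far: 48 -> 19 -> 8 -> 45

48 -> 19 -> 8 -> 45 -> None


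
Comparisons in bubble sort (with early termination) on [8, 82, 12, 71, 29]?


Algorithm: bubble sort (with early termination)
Input: [8, 82, 12, 71, 29]
Sorted: [8, 12, 29, 71, 82]

9


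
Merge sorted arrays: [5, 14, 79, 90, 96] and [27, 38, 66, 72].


Take 5 from A
Take 14 from A
Take 27 from B
Take 38 from B
Take 66 from B
Take 72 from B

Merged: [5, 14, 27, 38, 66, 72, 79, 90, 96]


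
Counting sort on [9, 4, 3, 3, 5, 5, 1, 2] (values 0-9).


Input: [9, 4, 3, 3, 5, 5, 1, 2]
Counts: [0, 1, 1, 2, 1, 2, 0, 0, 0, 1]

Sorted: [1, 2, 3, 3, 4, 5, 5, 9]


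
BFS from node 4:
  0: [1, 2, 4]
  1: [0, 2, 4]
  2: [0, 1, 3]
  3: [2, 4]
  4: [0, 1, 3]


Visit 4, enqueue [0, 1, 3]
Visit 0, enqueue [2]
Visit 1, enqueue []
Visit 3, enqueue []
Visit 2, enqueue []

BFS order: [4, 0, 1, 3, 2]


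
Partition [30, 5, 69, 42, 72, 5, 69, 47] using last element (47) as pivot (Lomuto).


Pivot: 47
  30 <= 47: advance i (no swap)
  5 <= 47: advance i (no swap)
  42 <= 47: swap -> [30, 5, 42, 69, 72, 5, 69, 47]
  5 <= 47: swap -> [30, 5, 42, 5, 72, 69, 69, 47]
Place pivot at 4: [30, 5, 42, 5, 47, 69, 69, 72]

Partitioned: [30, 5, 42, 5, 47, 69, 69, 72]


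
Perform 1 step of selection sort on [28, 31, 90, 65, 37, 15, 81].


Initial: [28, 31, 90, 65, 37, 15, 81]
Step 1: min=15 at 5
  Swap: [15, 31, 90, 65, 37, 28, 81]

After 1 step: [15, 31, 90, 65, 37, 28, 81]


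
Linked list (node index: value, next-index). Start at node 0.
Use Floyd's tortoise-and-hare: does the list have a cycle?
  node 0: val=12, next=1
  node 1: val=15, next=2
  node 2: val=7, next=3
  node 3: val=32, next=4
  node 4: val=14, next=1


Floyd's tortoise (slow, +1) and hare (fast, +2):
  init: slow=0, fast=0
  step 1: slow=1, fast=2
  step 2: slow=2, fast=4
  step 3: slow=3, fast=2
  step 4: slow=4, fast=4
  slow == fast at node 4: cycle detected

Cycle: yes


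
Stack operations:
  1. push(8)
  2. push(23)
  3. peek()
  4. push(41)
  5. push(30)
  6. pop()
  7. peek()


push(8) -> [8]
push(23) -> [8, 23]
peek()->23
push(41) -> [8, 23, 41]
push(30) -> [8, 23, 41, 30]
pop()->30, [8, 23, 41]
peek()->41

Final stack: [8, 23, 41]


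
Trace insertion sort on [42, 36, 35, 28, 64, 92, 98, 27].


Initial: [42, 36, 35, 28, 64, 92, 98, 27]
Insert 36: [36, 42, 35, 28, 64, 92, 98, 27]
Insert 35: [35, 36, 42, 28, 64, 92, 98, 27]
Insert 28: [28, 35, 36, 42, 64, 92, 98, 27]
Insert 64: [28, 35, 36, 42, 64, 92, 98, 27]
Insert 92: [28, 35, 36, 42, 64, 92, 98, 27]
Insert 98: [28, 35, 36, 42, 64, 92, 98, 27]
Insert 27: [27, 28, 35, 36, 42, 64, 92, 98]

Sorted: [27, 28, 35, 36, 42, 64, 92, 98]


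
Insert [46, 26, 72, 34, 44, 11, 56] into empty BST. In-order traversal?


Insert 46: root
Insert 26: L from 46
Insert 72: R from 46
Insert 34: L from 46 -> R from 26
Insert 44: L from 46 -> R from 26 -> R from 34
Insert 11: L from 46 -> L from 26
Insert 56: R from 46 -> L from 72

In-order: [11, 26, 34, 44, 46, 56, 72]


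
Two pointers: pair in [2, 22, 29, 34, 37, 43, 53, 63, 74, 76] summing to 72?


lo=0(2)+hi=9(76)=78
lo=0(2)+hi=8(74)=76
lo=0(2)+hi=7(63)=65
lo=1(22)+hi=7(63)=85
lo=1(22)+hi=6(53)=75
lo=1(22)+hi=5(43)=65
lo=2(29)+hi=5(43)=72

Yes: 29+43=72


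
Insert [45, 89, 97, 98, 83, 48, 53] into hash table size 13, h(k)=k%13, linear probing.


Insert 45: h=6 -> slot 6
Insert 89: h=11 -> slot 11
Insert 97: h=6, 1 probes -> slot 7
Insert 98: h=7, 1 probes -> slot 8
Insert 83: h=5 -> slot 5
Insert 48: h=9 -> slot 9
Insert 53: h=1 -> slot 1

Table: [None, 53, None, None, None, 83, 45, 97, 98, 48, None, 89, None]


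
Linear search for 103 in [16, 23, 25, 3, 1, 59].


i=0: 16!=103
i=1: 23!=103
i=2: 25!=103
i=3: 3!=103
i=4: 1!=103
i=5: 59!=103

Not found, 6 comps


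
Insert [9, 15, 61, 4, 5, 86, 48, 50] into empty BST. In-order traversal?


Insert 9: root
Insert 15: R from 9
Insert 61: R from 9 -> R from 15
Insert 4: L from 9
Insert 5: L from 9 -> R from 4
Insert 86: R from 9 -> R from 15 -> R from 61
Insert 48: R from 9 -> R from 15 -> L from 61
Insert 50: R from 9 -> R from 15 -> L from 61 -> R from 48

In-order: [4, 5, 9, 15, 48, 50, 61, 86]


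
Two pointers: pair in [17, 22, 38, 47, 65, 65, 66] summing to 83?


lo=0(17)+hi=6(66)=83

Yes: 17+66=83


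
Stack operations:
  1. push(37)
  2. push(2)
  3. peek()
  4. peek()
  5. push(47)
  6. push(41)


push(37) -> [37]
push(2) -> [37, 2]
peek()->2
peek()->2
push(47) -> [37, 2, 47]
push(41) -> [37, 2, 47, 41]

Final stack: [37, 2, 47, 41]


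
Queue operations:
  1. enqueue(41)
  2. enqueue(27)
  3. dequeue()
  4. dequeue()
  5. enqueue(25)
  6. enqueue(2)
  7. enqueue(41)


enqueue(41) -> [41]
enqueue(27) -> [41, 27]
dequeue()->41, [27]
dequeue()->27, []
enqueue(25) -> [25]
enqueue(2) -> [25, 2]
enqueue(41) -> [25, 2, 41]

Final queue: [25, 2, 41]


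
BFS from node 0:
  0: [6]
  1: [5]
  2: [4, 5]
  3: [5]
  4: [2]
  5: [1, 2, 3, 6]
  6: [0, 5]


Visit 0, enqueue [6]
Visit 6, enqueue [5]
Visit 5, enqueue [1, 2, 3]
Visit 1, enqueue []
Visit 2, enqueue [4]
Visit 3, enqueue []
Visit 4, enqueue []

BFS order: [0, 6, 5, 1, 2, 3, 4]


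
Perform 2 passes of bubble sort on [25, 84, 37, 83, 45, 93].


Initial: [25, 84, 37, 83, 45, 93]
Pass 1: [25, 37, 83, 45, 84, 93] (3 swaps)
Pass 2: [25, 37, 45, 83, 84, 93] (1 swaps)

After 2 passes: [25, 37, 45, 83, 84, 93]


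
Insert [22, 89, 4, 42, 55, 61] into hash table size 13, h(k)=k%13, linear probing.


Insert 22: h=9 -> slot 9
Insert 89: h=11 -> slot 11
Insert 4: h=4 -> slot 4
Insert 42: h=3 -> slot 3
Insert 55: h=3, 2 probes -> slot 5
Insert 61: h=9, 1 probes -> slot 10

Table: [None, None, None, 42, 4, 55, None, None, None, 22, 61, 89, None]


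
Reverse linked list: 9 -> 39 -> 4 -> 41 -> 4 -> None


Step 1: curr=9, set curr.next=prev(None) | reversed so far: 9
Step 2: curr=39, set curr.next=prev(9) | reversed so far: 39 -> 9
Step 3: curr=4, set curr.next=prev(39) | reversed so far: 4 -> 39 -> 9
Step 4: curr=41, set curr.next=prev(4) | reversed so far: 41 -> 4 -> 39 -> 9
Step 5: curr=4, set curr.next=prev(41) | reversed so far: 4 -> 41 -> 4 -> 39 -> 9

4 -> 41 -> 4 -> 39 -> 9 -> None


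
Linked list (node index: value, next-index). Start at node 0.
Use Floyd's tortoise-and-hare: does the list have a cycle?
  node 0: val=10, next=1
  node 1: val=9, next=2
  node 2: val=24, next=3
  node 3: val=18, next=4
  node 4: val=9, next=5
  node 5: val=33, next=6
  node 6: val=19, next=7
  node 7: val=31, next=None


Floyd's tortoise (slow, +1) and hare (fast, +2):
  init: slow=0, fast=0
  step 1: slow=1, fast=2
  step 2: slow=2, fast=4
  step 3: slow=3, fast=6
  step 4: fast 6->7->None, no cycle

Cycle: no


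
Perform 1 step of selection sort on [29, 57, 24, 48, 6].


Initial: [29, 57, 24, 48, 6]
Step 1: min=6 at 4
  Swap: [6, 57, 24, 48, 29]

After 1 step: [6, 57, 24, 48, 29]


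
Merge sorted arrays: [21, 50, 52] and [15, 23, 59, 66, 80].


Take 15 from B
Take 21 from A
Take 23 from B
Take 50 from A
Take 52 from A

Merged: [15, 21, 23, 50, 52, 59, 66, 80]


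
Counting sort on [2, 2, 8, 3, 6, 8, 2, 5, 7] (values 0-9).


Input: [2, 2, 8, 3, 6, 8, 2, 5, 7]
Counts: [0, 0, 3, 1, 0, 1, 1, 1, 2, 0]

Sorted: [2, 2, 2, 3, 5, 6, 7, 8, 8]


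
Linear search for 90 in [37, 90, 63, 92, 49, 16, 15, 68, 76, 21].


i=0: 37!=90
i=1: 90==90 found!

Found at 1, 2 comps


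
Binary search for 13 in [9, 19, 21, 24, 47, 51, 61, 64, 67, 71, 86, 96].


Step 1: lo=0, hi=11, mid=5, val=51
Step 2: lo=0, hi=4, mid=2, val=21
Step 3: lo=0, hi=1, mid=0, val=9
Step 4: lo=1, hi=1, mid=1, val=19

Not found


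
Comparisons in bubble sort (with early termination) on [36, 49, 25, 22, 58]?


Algorithm: bubble sort (with early termination)
Input: [36, 49, 25, 22, 58]
Sorted: [22, 25, 36, 49, 58]

10


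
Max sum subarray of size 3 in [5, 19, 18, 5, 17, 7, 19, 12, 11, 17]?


[0:3]: 42
[1:4]: 42
[2:5]: 40
[3:6]: 29
[4:7]: 43
[5:8]: 38
[6:9]: 42
[7:10]: 40

Max: 43 at [4:7]


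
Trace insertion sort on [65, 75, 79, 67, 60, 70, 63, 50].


Initial: [65, 75, 79, 67, 60, 70, 63, 50]
Insert 75: [65, 75, 79, 67, 60, 70, 63, 50]
Insert 79: [65, 75, 79, 67, 60, 70, 63, 50]
Insert 67: [65, 67, 75, 79, 60, 70, 63, 50]
Insert 60: [60, 65, 67, 75, 79, 70, 63, 50]
Insert 70: [60, 65, 67, 70, 75, 79, 63, 50]
Insert 63: [60, 63, 65, 67, 70, 75, 79, 50]
Insert 50: [50, 60, 63, 65, 67, 70, 75, 79]

Sorted: [50, 60, 63, 65, 67, 70, 75, 79]


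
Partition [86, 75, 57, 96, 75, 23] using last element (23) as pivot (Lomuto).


Pivot: 23
Place pivot at 0: [23, 75, 57, 96, 75, 86]

Partitioned: [23, 75, 57, 96, 75, 86]


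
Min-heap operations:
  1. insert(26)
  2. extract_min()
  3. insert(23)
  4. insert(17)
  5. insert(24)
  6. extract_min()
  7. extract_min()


insert(26) -> [26]
extract_min()->26, []
insert(23) -> [23]
insert(17) -> [17, 23]
insert(24) -> [17, 23, 24]
extract_min()->17, [23, 24]
extract_min()->23, [24]

Final heap: [24]


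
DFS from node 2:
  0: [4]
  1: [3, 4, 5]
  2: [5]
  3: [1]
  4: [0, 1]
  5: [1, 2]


Visit 2, push [5]
Visit 5, push [1]
Visit 1, push [4, 3]
Visit 3, push []
Visit 4, push [0]
Visit 0, push []

DFS order: [2, 5, 1, 3, 4, 0]


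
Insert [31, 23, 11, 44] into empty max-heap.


Insert 31: [31]
Insert 23: [31, 23]
Insert 11: [31, 23, 11]
Insert 44: [44, 31, 11, 23]

Final heap: [44, 31, 11, 23]


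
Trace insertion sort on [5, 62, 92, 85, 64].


Initial: [5, 62, 92, 85, 64]
Insert 62: [5, 62, 92, 85, 64]
Insert 92: [5, 62, 92, 85, 64]
Insert 85: [5, 62, 85, 92, 64]
Insert 64: [5, 62, 64, 85, 92]

Sorted: [5, 62, 64, 85, 92]


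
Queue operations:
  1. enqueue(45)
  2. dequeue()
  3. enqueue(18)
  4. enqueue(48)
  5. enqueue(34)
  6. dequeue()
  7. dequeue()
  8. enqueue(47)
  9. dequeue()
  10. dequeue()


enqueue(45) -> [45]
dequeue()->45, []
enqueue(18) -> [18]
enqueue(48) -> [18, 48]
enqueue(34) -> [18, 48, 34]
dequeue()->18, [48, 34]
dequeue()->48, [34]
enqueue(47) -> [34, 47]
dequeue()->34, [47]
dequeue()->47, []

Final queue: []


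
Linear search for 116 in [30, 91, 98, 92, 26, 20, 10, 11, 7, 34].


i=0: 30!=116
i=1: 91!=116
i=2: 98!=116
i=3: 92!=116
i=4: 26!=116
i=5: 20!=116
i=6: 10!=116
i=7: 11!=116
i=8: 7!=116
i=9: 34!=116

Not found, 10 comps


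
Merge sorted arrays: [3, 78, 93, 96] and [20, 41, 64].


Take 3 from A
Take 20 from B
Take 41 from B
Take 64 from B

Merged: [3, 20, 41, 64, 78, 93, 96]


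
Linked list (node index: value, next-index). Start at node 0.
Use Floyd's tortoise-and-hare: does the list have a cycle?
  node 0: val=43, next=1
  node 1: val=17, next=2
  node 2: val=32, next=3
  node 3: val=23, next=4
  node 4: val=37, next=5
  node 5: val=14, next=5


Floyd's tortoise (slow, +1) and hare (fast, +2):
  init: slow=0, fast=0
  step 1: slow=1, fast=2
  step 2: slow=2, fast=4
  step 3: slow=3, fast=5
  step 4: slow=4, fast=5
  step 5: slow=5, fast=5
  slow == fast at node 5: cycle detected

Cycle: yes


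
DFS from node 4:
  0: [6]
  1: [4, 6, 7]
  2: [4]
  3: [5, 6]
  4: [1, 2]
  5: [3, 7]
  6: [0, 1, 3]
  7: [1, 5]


Visit 4, push [2, 1]
Visit 1, push [7, 6]
Visit 6, push [3, 0]
Visit 0, push []
Visit 3, push [5]
Visit 5, push [7]
Visit 7, push []
Visit 2, push []

DFS order: [4, 1, 6, 0, 3, 5, 7, 2]


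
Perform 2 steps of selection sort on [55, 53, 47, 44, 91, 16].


Initial: [55, 53, 47, 44, 91, 16]
Step 1: min=16 at 5
  Swap: [16, 53, 47, 44, 91, 55]
Step 2: min=44 at 3
  Swap: [16, 44, 47, 53, 91, 55]

After 2 steps: [16, 44, 47, 53, 91, 55]


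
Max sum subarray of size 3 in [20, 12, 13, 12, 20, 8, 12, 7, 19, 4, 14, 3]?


[0:3]: 45
[1:4]: 37
[2:5]: 45
[3:6]: 40
[4:7]: 40
[5:8]: 27
[6:9]: 38
[7:10]: 30
[8:11]: 37
[9:12]: 21

Max: 45 at [0:3]


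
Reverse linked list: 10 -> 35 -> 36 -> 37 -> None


Step 1: curr=10, set curr.next=prev(None) | reversed so far: 10
Step 2: curr=35, set curr.next=prev(10) | reversed so far: 35 -> 10
Step 3: curr=36, set curr.next=prev(35) | reversed so far: 36 -> 35 -> 10
Step 4: curr=37, set curr.next=prev(36) | reversed so far: 37 -> 36 -> 35 -> 10

37 -> 36 -> 35 -> 10 -> None


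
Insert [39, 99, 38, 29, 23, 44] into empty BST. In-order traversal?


Insert 39: root
Insert 99: R from 39
Insert 38: L from 39
Insert 29: L from 39 -> L from 38
Insert 23: L from 39 -> L from 38 -> L from 29
Insert 44: R from 39 -> L from 99

In-order: [23, 29, 38, 39, 44, 99]


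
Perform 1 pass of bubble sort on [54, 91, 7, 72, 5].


Initial: [54, 91, 7, 72, 5]
Pass 1: [54, 7, 72, 5, 91] (3 swaps)

After 1 pass: [54, 7, 72, 5, 91]


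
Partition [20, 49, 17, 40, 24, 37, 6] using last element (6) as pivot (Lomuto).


Pivot: 6
Place pivot at 0: [6, 49, 17, 40, 24, 37, 20]

Partitioned: [6, 49, 17, 40, 24, 37, 20]


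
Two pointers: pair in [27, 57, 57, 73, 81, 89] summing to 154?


lo=0(27)+hi=5(89)=116
lo=1(57)+hi=5(89)=146
lo=2(57)+hi=5(89)=146
lo=3(73)+hi=5(89)=162
lo=3(73)+hi=4(81)=154

Yes: 73+81=154


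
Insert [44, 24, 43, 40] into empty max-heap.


Insert 44: [44]
Insert 24: [44, 24]
Insert 43: [44, 24, 43]
Insert 40: [44, 40, 43, 24]

Final heap: [44, 40, 43, 24]


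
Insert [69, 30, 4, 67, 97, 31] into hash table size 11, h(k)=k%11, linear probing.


Insert 69: h=3 -> slot 3
Insert 30: h=8 -> slot 8
Insert 4: h=4 -> slot 4
Insert 67: h=1 -> slot 1
Insert 97: h=9 -> slot 9
Insert 31: h=9, 1 probes -> slot 10

Table: [None, 67, None, 69, 4, None, None, None, 30, 97, 31]


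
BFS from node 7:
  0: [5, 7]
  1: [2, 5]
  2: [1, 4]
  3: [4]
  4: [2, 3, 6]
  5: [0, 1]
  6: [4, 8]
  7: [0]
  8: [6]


Visit 7, enqueue [0]
Visit 0, enqueue [5]
Visit 5, enqueue [1]
Visit 1, enqueue [2]
Visit 2, enqueue [4]
Visit 4, enqueue [3, 6]
Visit 3, enqueue []
Visit 6, enqueue [8]
Visit 8, enqueue []

BFS order: [7, 0, 5, 1, 2, 4, 3, 6, 8]


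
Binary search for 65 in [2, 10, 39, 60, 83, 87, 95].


Step 1: lo=0, hi=6, mid=3, val=60
Step 2: lo=4, hi=6, mid=5, val=87
Step 3: lo=4, hi=4, mid=4, val=83

Not found


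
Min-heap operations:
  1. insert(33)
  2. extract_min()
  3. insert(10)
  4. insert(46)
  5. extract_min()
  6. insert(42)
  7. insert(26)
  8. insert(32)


insert(33) -> [33]
extract_min()->33, []
insert(10) -> [10]
insert(46) -> [10, 46]
extract_min()->10, [46]
insert(42) -> [42, 46]
insert(26) -> [26, 46, 42]
insert(32) -> [26, 32, 42, 46]

Final heap: [26, 32, 42, 46]


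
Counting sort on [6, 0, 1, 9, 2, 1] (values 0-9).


Input: [6, 0, 1, 9, 2, 1]
Counts: [1, 2, 1, 0, 0, 0, 1, 0, 0, 1]

Sorted: [0, 1, 1, 2, 6, 9]


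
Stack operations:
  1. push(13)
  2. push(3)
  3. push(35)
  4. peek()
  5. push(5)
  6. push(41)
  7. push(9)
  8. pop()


push(13) -> [13]
push(3) -> [13, 3]
push(35) -> [13, 3, 35]
peek()->35
push(5) -> [13, 3, 35, 5]
push(41) -> [13, 3, 35, 5, 41]
push(9) -> [13, 3, 35, 5, 41, 9]
pop()->9, [13, 3, 35, 5, 41]

Final stack: [13, 3, 35, 5, 41]


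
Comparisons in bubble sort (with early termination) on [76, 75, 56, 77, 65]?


Algorithm: bubble sort (with early termination)
Input: [76, 75, 56, 77, 65]
Sorted: [56, 65, 75, 76, 77]

10


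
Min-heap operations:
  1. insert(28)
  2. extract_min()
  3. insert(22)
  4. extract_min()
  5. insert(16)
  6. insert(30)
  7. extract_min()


insert(28) -> [28]
extract_min()->28, []
insert(22) -> [22]
extract_min()->22, []
insert(16) -> [16]
insert(30) -> [16, 30]
extract_min()->16, [30]

Final heap: [30]


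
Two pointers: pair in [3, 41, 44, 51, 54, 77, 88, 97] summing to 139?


lo=0(3)+hi=7(97)=100
lo=1(41)+hi=7(97)=138
lo=2(44)+hi=7(97)=141
lo=2(44)+hi=6(88)=132
lo=3(51)+hi=6(88)=139

Yes: 51+88=139


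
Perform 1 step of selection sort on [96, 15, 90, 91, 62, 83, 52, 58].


Initial: [96, 15, 90, 91, 62, 83, 52, 58]
Step 1: min=15 at 1
  Swap: [15, 96, 90, 91, 62, 83, 52, 58]

After 1 step: [15, 96, 90, 91, 62, 83, 52, 58]


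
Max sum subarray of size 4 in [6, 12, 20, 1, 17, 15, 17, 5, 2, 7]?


[0:4]: 39
[1:5]: 50
[2:6]: 53
[3:7]: 50
[4:8]: 54
[5:9]: 39
[6:10]: 31

Max: 54 at [4:8]


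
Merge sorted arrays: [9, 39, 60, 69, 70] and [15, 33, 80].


Take 9 from A
Take 15 from B
Take 33 from B
Take 39 from A
Take 60 from A
Take 69 from A
Take 70 from A

Merged: [9, 15, 33, 39, 60, 69, 70, 80]


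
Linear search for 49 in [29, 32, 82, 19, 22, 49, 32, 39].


i=0: 29!=49
i=1: 32!=49
i=2: 82!=49
i=3: 19!=49
i=4: 22!=49
i=5: 49==49 found!

Found at 5, 6 comps


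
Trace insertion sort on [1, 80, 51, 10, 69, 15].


Initial: [1, 80, 51, 10, 69, 15]
Insert 80: [1, 80, 51, 10, 69, 15]
Insert 51: [1, 51, 80, 10, 69, 15]
Insert 10: [1, 10, 51, 80, 69, 15]
Insert 69: [1, 10, 51, 69, 80, 15]
Insert 15: [1, 10, 15, 51, 69, 80]

Sorted: [1, 10, 15, 51, 69, 80]


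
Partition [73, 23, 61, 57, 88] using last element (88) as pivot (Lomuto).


Pivot: 88
  73 <= 88: advance i (no swap)
  23 <= 88: advance i (no swap)
  61 <= 88: advance i (no swap)
  57 <= 88: advance i (no swap)
Place pivot at 4: [73, 23, 61, 57, 88]

Partitioned: [73, 23, 61, 57, 88]


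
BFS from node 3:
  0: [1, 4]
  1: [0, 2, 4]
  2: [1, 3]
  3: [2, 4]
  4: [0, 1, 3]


Visit 3, enqueue [2, 4]
Visit 2, enqueue [1]
Visit 4, enqueue [0]
Visit 1, enqueue []
Visit 0, enqueue []

BFS order: [3, 2, 4, 1, 0]


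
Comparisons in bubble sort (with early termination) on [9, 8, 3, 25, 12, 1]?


Algorithm: bubble sort (with early termination)
Input: [9, 8, 3, 25, 12, 1]
Sorted: [1, 3, 8, 9, 12, 25]

15


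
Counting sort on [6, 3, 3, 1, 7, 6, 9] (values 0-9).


Input: [6, 3, 3, 1, 7, 6, 9]
Counts: [0, 1, 0, 2, 0, 0, 2, 1, 0, 1]

Sorted: [1, 3, 3, 6, 6, 7, 9]


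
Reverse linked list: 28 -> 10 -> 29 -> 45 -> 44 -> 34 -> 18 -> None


Step 1: curr=28, set curr.next=prev(None) | reversed so far: 28
Step 2: curr=10, set curr.next=prev(28) | reversed so far: 10 -> 28
Step 3: curr=29, set curr.next=prev(10) | reversed so far: 29 -> 10 -> 28
Step 4: curr=45, set curr.next=prev(29) | reversed so far: 45 -> 29 -> 10 -> 28
Step 5: curr=44, set curr.next=prev(45) | reversed so far: 44 -> 45 -> 29 -> 10 -> 28
Step 6: curr=34, set curr.next=prev(44) | reversed so far: 34 -> 44 -> 45 -> 29 -> 10 -> 28
Step 7: curr=18, set curr.next=prev(34) | reversed so far: 18 -> 34 -> 44 -> 45 -> 29 -> 10 -> 28

18 -> 34 -> 44 -> 45 -> 29 -> 10 -> 28 -> None


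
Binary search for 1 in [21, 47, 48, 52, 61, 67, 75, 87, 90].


Step 1: lo=0, hi=8, mid=4, val=61
Step 2: lo=0, hi=3, mid=1, val=47
Step 3: lo=0, hi=0, mid=0, val=21

Not found


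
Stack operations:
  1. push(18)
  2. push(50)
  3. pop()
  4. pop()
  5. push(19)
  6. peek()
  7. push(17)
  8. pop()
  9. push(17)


push(18) -> [18]
push(50) -> [18, 50]
pop()->50, [18]
pop()->18, []
push(19) -> [19]
peek()->19
push(17) -> [19, 17]
pop()->17, [19]
push(17) -> [19, 17]

Final stack: [19, 17]


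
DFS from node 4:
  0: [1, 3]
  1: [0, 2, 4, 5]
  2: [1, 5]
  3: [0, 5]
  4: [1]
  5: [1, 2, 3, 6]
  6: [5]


Visit 4, push [1]
Visit 1, push [5, 2, 0]
Visit 0, push [3]
Visit 3, push [5]
Visit 5, push [6, 2]
Visit 2, push []
Visit 6, push []

DFS order: [4, 1, 0, 3, 5, 2, 6]


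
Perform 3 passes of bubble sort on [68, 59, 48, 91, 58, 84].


Initial: [68, 59, 48, 91, 58, 84]
Pass 1: [59, 48, 68, 58, 84, 91] (4 swaps)
Pass 2: [48, 59, 58, 68, 84, 91] (2 swaps)
Pass 3: [48, 58, 59, 68, 84, 91] (1 swaps)

After 3 passes: [48, 58, 59, 68, 84, 91]


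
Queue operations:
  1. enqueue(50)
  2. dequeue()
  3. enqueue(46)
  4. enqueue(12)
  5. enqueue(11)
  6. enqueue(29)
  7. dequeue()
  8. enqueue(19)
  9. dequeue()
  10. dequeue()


enqueue(50) -> [50]
dequeue()->50, []
enqueue(46) -> [46]
enqueue(12) -> [46, 12]
enqueue(11) -> [46, 12, 11]
enqueue(29) -> [46, 12, 11, 29]
dequeue()->46, [12, 11, 29]
enqueue(19) -> [12, 11, 29, 19]
dequeue()->12, [11, 29, 19]
dequeue()->11, [29, 19]

Final queue: [29, 19]


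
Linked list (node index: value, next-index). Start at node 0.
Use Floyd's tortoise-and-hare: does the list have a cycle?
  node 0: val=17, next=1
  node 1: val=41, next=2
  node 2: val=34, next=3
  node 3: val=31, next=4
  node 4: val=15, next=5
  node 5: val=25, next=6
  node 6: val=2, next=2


Floyd's tortoise (slow, +1) and hare (fast, +2):
  init: slow=0, fast=0
  step 1: slow=1, fast=2
  step 2: slow=2, fast=4
  step 3: slow=3, fast=6
  step 4: slow=4, fast=3
  step 5: slow=5, fast=5
  slow == fast at node 5: cycle detected

Cycle: yes


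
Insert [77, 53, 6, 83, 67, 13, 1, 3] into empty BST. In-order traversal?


Insert 77: root
Insert 53: L from 77
Insert 6: L from 77 -> L from 53
Insert 83: R from 77
Insert 67: L from 77 -> R from 53
Insert 13: L from 77 -> L from 53 -> R from 6
Insert 1: L from 77 -> L from 53 -> L from 6
Insert 3: L from 77 -> L from 53 -> L from 6 -> R from 1

In-order: [1, 3, 6, 13, 53, 67, 77, 83]


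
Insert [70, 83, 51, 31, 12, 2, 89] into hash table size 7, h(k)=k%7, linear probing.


Insert 70: h=0 -> slot 0
Insert 83: h=6 -> slot 6
Insert 51: h=2 -> slot 2
Insert 31: h=3 -> slot 3
Insert 12: h=5 -> slot 5
Insert 2: h=2, 2 probes -> slot 4
Insert 89: h=5, 3 probes -> slot 1

Table: [70, 89, 51, 31, 2, 12, 83]


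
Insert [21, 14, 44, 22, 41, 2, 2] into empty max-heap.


Insert 21: [21]
Insert 14: [21, 14]
Insert 44: [44, 14, 21]
Insert 22: [44, 22, 21, 14]
Insert 41: [44, 41, 21, 14, 22]
Insert 2: [44, 41, 21, 14, 22, 2]
Insert 2: [44, 41, 21, 14, 22, 2, 2]

Final heap: [44, 41, 21, 14, 22, 2, 2]


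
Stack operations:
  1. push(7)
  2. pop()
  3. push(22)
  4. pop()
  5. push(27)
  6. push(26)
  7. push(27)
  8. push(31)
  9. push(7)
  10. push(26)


push(7) -> [7]
pop()->7, []
push(22) -> [22]
pop()->22, []
push(27) -> [27]
push(26) -> [27, 26]
push(27) -> [27, 26, 27]
push(31) -> [27, 26, 27, 31]
push(7) -> [27, 26, 27, 31, 7]
push(26) -> [27, 26, 27, 31, 7, 26]

Final stack: [27, 26, 27, 31, 7, 26]


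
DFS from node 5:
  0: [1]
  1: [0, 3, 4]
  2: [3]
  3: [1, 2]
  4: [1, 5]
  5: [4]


Visit 5, push [4]
Visit 4, push [1]
Visit 1, push [3, 0]
Visit 0, push []
Visit 3, push [2]
Visit 2, push []

DFS order: [5, 4, 1, 0, 3, 2]


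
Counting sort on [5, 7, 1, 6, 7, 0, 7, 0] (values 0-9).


Input: [5, 7, 1, 6, 7, 0, 7, 0]
Counts: [2, 1, 0, 0, 0, 1, 1, 3, 0, 0]

Sorted: [0, 0, 1, 5, 6, 7, 7, 7]


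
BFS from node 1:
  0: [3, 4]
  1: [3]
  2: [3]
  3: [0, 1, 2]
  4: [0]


Visit 1, enqueue [3]
Visit 3, enqueue [0, 2]
Visit 0, enqueue [4]
Visit 2, enqueue []
Visit 4, enqueue []

BFS order: [1, 3, 0, 2, 4]


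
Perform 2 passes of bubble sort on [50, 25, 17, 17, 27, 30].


Initial: [50, 25, 17, 17, 27, 30]
Pass 1: [25, 17, 17, 27, 30, 50] (5 swaps)
Pass 2: [17, 17, 25, 27, 30, 50] (2 swaps)

After 2 passes: [17, 17, 25, 27, 30, 50]


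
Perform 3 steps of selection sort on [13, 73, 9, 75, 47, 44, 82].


Initial: [13, 73, 9, 75, 47, 44, 82]
Step 1: min=9 at 2
  Swap: [9, 73, 13, 75, 47, 44, 82]
Step 2: min=13 at 2
  Swap: [9, 13, 73, 75, 47, 44, 82]
Step 3: min=44 at 5
  Swap: [9, 13, 44, 75, 47, 73, 82]

After 3 steps: [9, 13, 44, 75, 47, 73, 82]


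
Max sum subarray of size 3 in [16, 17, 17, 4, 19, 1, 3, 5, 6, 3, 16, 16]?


[0:3]: 50
[1:4]: 38
[2:5]: 40
[3:6]: 24
[4:7]: 23
[5:8]: 9
[6:9]: 14
[7:10]: 14
[8:11]: 25
[9:12]: 35

Max: 50 at [0:3]


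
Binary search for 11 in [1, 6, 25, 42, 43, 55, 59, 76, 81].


Step 1: lo=0, hi=8, mid=4, val=43
Step 2: lo=0, hi=3, mid=1, val=6
Step 3: lo=2, hi=3, mid=2, val=25

Not found


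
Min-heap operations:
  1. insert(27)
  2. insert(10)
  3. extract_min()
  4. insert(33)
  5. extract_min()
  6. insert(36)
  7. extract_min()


insert(27) -> [27]
insert(10) -> [10, 27]
extract_min()->10, [27]
insert(33) -> [27, 33]
extract_min()->27, [33]
insert(36) -> [33, 36]
extract_min()->33, [36]

Final heap: [36]


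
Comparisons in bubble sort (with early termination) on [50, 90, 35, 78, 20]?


Algorithm: bubble sort (with early termination)
Input: [50, 90, 35, 78, 20]
Sorted: [20, 35, 50, 78, 90]

10


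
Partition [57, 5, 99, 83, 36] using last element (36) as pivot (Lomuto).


Pivot: 36
  5 <= 36: swap -> [5, 57, 99, 83, 36]
Place pivot at 1: [5, 36, 99, 83, 57]

Partitioned: [5, 36, 99, 83, 57]


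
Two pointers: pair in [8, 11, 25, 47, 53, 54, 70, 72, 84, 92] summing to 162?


lo=0(8)+hi=9(92)=100
lo=1(11)+hi=9(92)=103
lo=2(25)+hi=9(92)=117
lo=3(47)+hi=9(92)=139
lo=4(53)+hi=9(92)=145
lo=5(54)+hi=9(92)=146
lo=6(70)+hi=9(92)=162

Yes: 70+92=162


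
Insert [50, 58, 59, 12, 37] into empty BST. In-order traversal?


Insert 50: root
Insert 58: R from 50
Insert 59: R from 50 -> R from 58
Insert 12: L from 50
Insert 37: L from 50 -> R from 12

In-order: [12, 37, 50, 58, 59]


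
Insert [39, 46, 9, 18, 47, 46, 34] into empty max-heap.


Insert 39: [39]
Insert 46: [46, 39]
Insert 9: [46, 39, 9]
Insert 18: [46, 39, 9, 18]
Insert 47: [47, 46, 9, 18, 39]
Insert 46: [47, 46, 46, 18, 39, 9]
Insert 34: [47, 46, 46, 18, 39, 9, 34]

Final heap: [47, 46, 46, 18, 39, 9, 34]


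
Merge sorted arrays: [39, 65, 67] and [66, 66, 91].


Take 39 from A
Take 65 from A
Take 66 from B
Take 66 from B
Take 67 from A

Merged: [39, 65, 66, 66, 67, 91]


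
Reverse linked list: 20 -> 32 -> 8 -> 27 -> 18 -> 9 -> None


Step 1: curr=20, set curr.next=prev(None) | reversed so far: 20
Step 2: curr=32, set curr.next=prev(20) | reversed so far: 32 -> 20
Step 3: curr=8, set curr.next=prev(32) | reversed so far: 8 -> 32 -> 20
Step 4: curr=27, set curr.next=prev(8) | reversed so far: 27 -> 8 -> 32 -> 20
Step 5: curr=18, set curr.next=prev(27) | reversed so far: 18 -> 27 -> 8 -> 32 -> 20
Step 6: curr=9, set curr.next=prev(18) | reversed so far: 9 -> 18 -> 27 -> 8 -> 32 -> 20

9 -> 18 -> 27 -> 8 -> 32 -> 20 -> None


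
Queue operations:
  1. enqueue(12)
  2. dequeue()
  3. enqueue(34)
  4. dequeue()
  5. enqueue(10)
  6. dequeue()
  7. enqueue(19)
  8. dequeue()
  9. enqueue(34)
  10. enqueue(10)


enqueue(12) -> [12]
dequeue()->12, []
enqueue(34) -> [34]
dequeue()->34, []
enqueue(10) -> [10]
dequeue()->10, []
enqueue(19) -> [19]
dequeue()->19, []
enqueue(34) -> [34]
enqueue(10) -> [34, 10]

Final queue: [34, 10]


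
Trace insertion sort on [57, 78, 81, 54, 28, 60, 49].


Initial: [57, 78, 81, 54, 28, 60, 49]
Insert 78: [57, 78, 81, 54, 28, 60, 49]
Insert 81: [57, 78, 81, 54, 28, 60, 49]
Insert 54: [54, 57, 78, 81, 28, 60, 49]
Insert 28: [28, 54, 57, 78, 81, 60, 49]
Insert 60: [28, 54, 57, 60, 78, 81, 49]
Insert 49: [28, 49, 54, 57, 60, 78, 81]

Sorted: [28, 49, 54, 57, 60, 78, 81]


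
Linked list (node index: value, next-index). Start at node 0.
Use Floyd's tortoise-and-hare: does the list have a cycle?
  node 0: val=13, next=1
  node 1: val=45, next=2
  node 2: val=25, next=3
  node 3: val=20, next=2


Floyd's tortoise (slow, +1) and hare (fast, +2):
  init: slow=0, fast=0
  step 1: slow=1, fast=2
  step 2: slow=2, fast=2
  slow == fast at node 2: cycle detected

Cycle: yes


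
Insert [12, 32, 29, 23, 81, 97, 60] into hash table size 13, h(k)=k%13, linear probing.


Insert 12: h=12 -> slot 12
Insert 32: h=6 -> slot 6
Insert 29: h=3 -> slot 3
Insert 23: h=10 -> slot 10
Insert 81: h=3, 1 probes -> slot 4
Insert 97: h=6, 1 probes -> slot 7
Insert 60: h=8 -> slot 8

Table: [None, None, None, 29, 81, None, 32, 97, 60, None, 23, None, 12]


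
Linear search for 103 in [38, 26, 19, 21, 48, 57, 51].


i=0: 38!=103
i=1: 26!=103
i=2: 19!=103
i=3: 21!=103
i=4: 48!=103
i=5: 57!=103
i=6: 51!=103

Not found, 7 comps


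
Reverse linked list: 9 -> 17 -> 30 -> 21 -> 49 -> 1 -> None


Step 1: curr=9, set curr.next=prev(None) | reversed so far: 9
Step 2: curr=17, set curr.next=prev(9) | reversed so far: 17 -> 9
Step 3: curr=30, set curr.next=prev(17) | reversed so far: 30 -> 17 -> 9
Step 4: curr=21, set curr.next=prev(30) | reversed so far: 21 -> 30 -> 17 -> 9
Step 5: curr=49, set curr.next=prev(21) | reversed so far: 49 -> 21 -> 30 -> 17 -> 9
Step 6: curr=1, set curr.next=prev(49) | reversed so far: 1 -> 49 -> 21 -> 30 -> 17 -> 9

1 -> 49 -> 21 -> 30 -> 17 -> 9 -> None


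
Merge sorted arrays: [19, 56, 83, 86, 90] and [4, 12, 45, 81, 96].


Take 4 from B
Take 12 from B
Take 19 from A
Take 45 from B
Take 56 from A
Take 81 from B
Take 83 from A
Take 86 from A
Take 90 from A

Merged: [4, 12, 19, 45, 56, 81, 83, 86, 90, 96]


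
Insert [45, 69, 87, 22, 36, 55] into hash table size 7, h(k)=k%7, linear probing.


Insert 45: h=3 -> slot 3
Insert 69: h=6 -> slot 6
Insert 87: h=3, 1 probes -> slot 4
Insert 22: h=1 -> slot 1
Insert 36: h=1, 1 probes -> slot 2
Insert 55: h=6, 1 probes -> slot 0

Table: [55, 22, 36, 45, 87, None, 69]


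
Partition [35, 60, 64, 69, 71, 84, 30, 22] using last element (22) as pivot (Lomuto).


Pivot: 22
Place pivot at 0: [22, 60, 64, 69, 71, 84, 30, 35]

Partitioned: [22, 60, 64, 69, 71, 84, 30, 35]


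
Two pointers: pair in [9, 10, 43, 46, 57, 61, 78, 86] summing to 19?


lo=0(9)+hi=7(86)=95
lo=0(9)+hi=6(78)=87
lo=0(9)+hi=5(61)=70
lo=0(9)+hi=4(57)=66
lo=0(9)+hi=3(46)=55
lo=0(9)+hi=2(43)=52
lo=0(9)+hi=1(10)=19

Yes: 9+10=19


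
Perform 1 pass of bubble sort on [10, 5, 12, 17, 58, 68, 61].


Initial: [10, 5, 12, 17, 58, 68, 61]
Pass 1: [5, 10, 12, 17, 58, 61, 68] (2 swaps)

After 1 pass: [5, 10, 12, 17, 58, 61, 68]


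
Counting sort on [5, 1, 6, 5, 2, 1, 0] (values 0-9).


Input: [5, 1, 6, 5, 2, 1, 0]
Counts: [1, 2, 1, 0, 0, 2, 1, 0, 0, 0]

Sorted: [0, 1, 1, 2, 5, 5, 6]


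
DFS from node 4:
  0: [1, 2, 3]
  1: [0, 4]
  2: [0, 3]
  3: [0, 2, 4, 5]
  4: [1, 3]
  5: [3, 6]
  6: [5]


Visit 4, push [3, 1]
Visit 1, push [0]
Visit 0, push [3, 2]
Visit 2, push [3]
Visit 3, push [5]
Visit 5, push [6]
Visit 6, push []

DFS order: [4, 1, 0, 2, 3, 5, 6]


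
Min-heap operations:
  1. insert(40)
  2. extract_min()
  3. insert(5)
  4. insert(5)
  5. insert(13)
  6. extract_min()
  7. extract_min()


insert(40) -> [40]
extract_min()->40, []
insert(5) -> [5]
insert(5) -> [5, 5]
insert(13) -> [5, 5, 13]
extract_min()->5, [5, 13]
extract_min()->5, [13]

Final heap: [13]


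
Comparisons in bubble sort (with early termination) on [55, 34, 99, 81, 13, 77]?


Algorithm: bubble sort (with early termination)
Input: [55, 34, 99, 81, 13, 77]
Sorted: [13, 34, 55, 77, 81, 99]

15


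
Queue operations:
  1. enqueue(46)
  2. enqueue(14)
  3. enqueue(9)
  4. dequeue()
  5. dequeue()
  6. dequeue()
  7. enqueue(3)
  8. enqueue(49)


enqueue(46) -> [46]
enqueue(14) -> [46, 14]
enqueue(9) -> [46, 14, 9]
dequeue()->46, [14, 9]
dequeue()->14, [9]
dequeue()->9, []
enqueue(3) -> [3]
enqueue(49) -> [3, 49]

Final queue: [3, 49]


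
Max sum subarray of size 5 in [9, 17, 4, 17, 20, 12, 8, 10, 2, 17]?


[0:5]: 67
[1:6]: 70
[2:7]: 61
[3:8]: 67
[4:9]: 52
[5:10]: 49

Max: 70 at [1:6]


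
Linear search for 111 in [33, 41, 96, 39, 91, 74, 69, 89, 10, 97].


i=0: 33!=111
i=1: 41!=111
i=2: 96!=111
i=3: 39!=111
i=4: 91!=111
i=5: 74!=111
i=6: 69!=111
i=7: 89!=111
i=8: 10!=111
i=9: 97!=111

Not found, 10 comps


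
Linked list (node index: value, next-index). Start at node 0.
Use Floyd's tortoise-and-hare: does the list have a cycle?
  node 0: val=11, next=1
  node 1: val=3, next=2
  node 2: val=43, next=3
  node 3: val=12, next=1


Floyd's tortoise (slow, +1) and hare (fast, +2):
  init: slow=0, fast=0
  step 1: slow=1, fast=2
  step 2: slow=2, fast=1
  step 3: slow=3, fast=3
  slow == fast at node 3: cycle detected

Cycle: yes


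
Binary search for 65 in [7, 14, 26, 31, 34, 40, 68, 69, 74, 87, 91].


Step 1: lo=0, hi=10, mid=5, val=40
Step 2: lo=6, hi=10, mid=8, val=74
Step 3: lo=6, hi=7, mid=6, val=68

Not found
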